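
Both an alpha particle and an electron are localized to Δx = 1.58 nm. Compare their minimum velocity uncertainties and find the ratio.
The electron has the larger minimum velocity uncertainty, by a ratio of 7294.3.

For both particles, Δp_min = ℏ/(2Δx) = 3.337e-26 kg·m/s (same for both).

The velocity uncertainty is Δv = Δp/m:
- alpha particle: Δv = 3.337e-26 / 6.645e-27 = 5.022e+00 m/s = 5.022 m/s
- electron: Δv = 3.337e-26 / 9.109e-31 = 3.664e+04 m/s = 36.635 km/s

Ratio: 3.664e+04 / 5.022e+00 = 7294.3

The lighter particle has larger velocity uncertainty because Δv ∝ 1/m.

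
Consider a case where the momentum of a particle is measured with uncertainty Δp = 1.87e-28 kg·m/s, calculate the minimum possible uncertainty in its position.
281.971 nm

Using the Heisenberg uncertainty principle:
ΔxΔp ≥ ℏ/2

The minimum uncertainty in position is:
Δx_min = ℏ/(2Δp)
Δx_min = (1.055e-34 J·s) / (2 × 1.870e-28 kg·m/s)
Δx_min = 2.820e-07 m = 281.971 nm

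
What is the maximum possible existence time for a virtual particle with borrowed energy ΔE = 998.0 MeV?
3.298 × 10^-25 s

Using the energy-time uncertainty principle:
ΔEΔt ≥ ℏ/2

For a virtual particle borrowing energy ΔE, the maximum lifetime is:
Δt_max = ℏ/(2ΔE)

Converting energy:
ΔE = 998.0 MeV = 1.599e-10 J

Δt_max = (1.055e-34 J·s) / (2 × 1.599e-10 J)
Δt_max = 3.298e-25 s = 3.298 × 10^-25 s

Virtual particles with higher borrowed energy exist for shorter times.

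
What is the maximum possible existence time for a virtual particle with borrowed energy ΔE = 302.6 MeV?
1.088 ys

Using the energy-time uncertainty principle:
ΔEΔt ≥ ℏ/2

For a virtual particle borrowing energy ΔE, the maximum lifetime is:
Δt_max = ℏ/(2ΔE)

Converting energy:
ΔE = 302.6 MeV = 4.848e-11 J

Δt_max = (1.055e-34 J·s) / (2 × 4.848e-11 J)
Δt_max = 1.088e-24 s = 1.088 ys

Virtual particles with higher borrowed energy exist for shorter times.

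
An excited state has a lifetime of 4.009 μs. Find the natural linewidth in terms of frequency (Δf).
19.850 kHz

Using the energy-time uncertainty principle and E = hf:
ΔEΔt ≥ ℏ/2
hΔf·Δt ≥ ℏ/2

The minimum frequency uncertainty is:
Δf = ℏ/(2hτ) = 1/(4πτ)
Δf = 1/(4π × 4.009e-06 s)
Δf = 1.985e+04 Hz = 19.850 kHz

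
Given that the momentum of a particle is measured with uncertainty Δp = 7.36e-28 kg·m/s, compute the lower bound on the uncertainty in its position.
71.642 nm

Using the Heisenberg uncertainty principle:
ΔxΔp ≥ ℏ/2

The minimum uncertainty in position is:
Δx_min = ℏ/(2Δp)
Δx_min = (1.055e-34 J·s) / (2 × 7.360e-28 kg·m/s)
Δx_min = 7.164e-08 m = 71.642 nm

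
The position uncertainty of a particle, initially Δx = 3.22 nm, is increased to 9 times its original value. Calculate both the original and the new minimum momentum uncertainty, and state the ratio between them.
Original Δp_min = 1.638 × 10^-26 kg·m/s; new Δp'_min = 1.819 × 10^-27 kg·m/s; ratio Δp'_min/Δp_min = 1/9.

From the uncertainty principle ΔxΔp ≥ ℏ/2, the minimum momentum uncertainty is Δp_min = ℏ/(2Δx).

Original (Δx = 3.22 nm = 3.220e-09 m):
Δp_min = (1.055e-34 J·s)/(2 × 3.220e-09 m) = 1.638e-26 kg·m/s

When Δx → 9Δx:
Δp'_min = ℏ/(2 × 9Δx) = (1/9) × ℏ/(2Δx) = (1/9) × Δp_min
Δp'_min = 1/9 × 1.638e-26 kg·m/s = 1.819e-27 kg·m/s

Since Δp_min ∝ 1/Δx, when Δx is increased to 9 times its original value, Δp_min decreases to 1/9 of its original value.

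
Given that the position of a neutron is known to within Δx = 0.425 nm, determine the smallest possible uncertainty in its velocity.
74.073 m/s

Using the Heisenberg uncertainty principle and Δp = mΔv:
ΔxΔp ≥ ℏ/2
Δx(mΔv) ≥ ℏ/2

The minimum uncertainty in velocity is:
Δv_min = ℏ/(2mΔx)
Δv_min = (1.055e-34 J·s) / (2 × 1.675e-27 kg × 4.250e-10 m)
Δv_min = 7.407e+01 m/s = 74.073 m/s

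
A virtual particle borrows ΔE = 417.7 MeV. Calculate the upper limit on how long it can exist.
7.879 × 10^-25 s

Using the energy-time uncertainty principle:
ΔEΔt ≥ ℏ/2

For a virtual particle borrowing energy ΔE, the maximum lifetime is:
Δt_max = ℏ/(2ΔE)

Converting energy:
ΔE = 417.7 MeV = 6.692e-11 J

Δt_max = (1.055e-34 J·s) / (2 × 6.692e-11 J)
Δt_max = 7.879e-25 s = 7.879 × 10^-25 s

Virtual particles with higher borrowed energy exist for shorter times.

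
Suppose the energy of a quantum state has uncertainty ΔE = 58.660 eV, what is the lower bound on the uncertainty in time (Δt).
5.610 as

Using the energy-time uncertainty principle:
ΔEΔt ≥ ℏ/2

The minimum uncertainty in time is:
Δt_min = ℏ/(2ΔE)
Δt_min = (1.055e-34 J·s) / (2 × 9.398e-18 J)
Δt_min = 5.610e-18 s = 5.610 as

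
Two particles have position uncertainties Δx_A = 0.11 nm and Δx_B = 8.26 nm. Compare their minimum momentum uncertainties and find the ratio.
Particle A has the larger minimum momentum uncertainty, by a factor of 75.09.

For each particle, the minimum momentum uncertainty is Δp_min = ℏ/(2Δx):

Particle A: Δp_A = ℏ/(2×1.100e-10 m) = 4.794e-25 kg·m/s
Particle B: Δp_B = ℏ/(2×8.260e-09 m) = 6.384e-27 kg·m/s

Ratio: Δp_A/Δp_B = 75.09

Since Δp_min ∝ 1/Δx, the particle with smaller position uncertainty (A) has larger momentum uncertainty.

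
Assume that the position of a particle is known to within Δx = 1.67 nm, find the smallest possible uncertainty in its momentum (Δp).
3.157 × 10^-26 kg·m/s

Using the Heisenberg uncertainty principle:
ΔxΔp ≥ ℏ/2

The minimum uncertainty in momentum is:
Δp_min = ℏ/(2Δx)
Δp_min = (1.055e-34 J·s) / (2 × 1.670e-09 m)
Δp_min = 3.157e-26 kg·m/s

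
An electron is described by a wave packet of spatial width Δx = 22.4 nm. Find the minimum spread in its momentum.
2.354 × 10^-27 kg·m/s

For a wave packet, the spatial width Δx and momentum spread Δp are related by the uncertainty principle:
ΔxΔp ≥ ℏ/2

The minimum momentum spread is:
Δp_min = ℏ/(2Δx)
Δp_min = (1.055e-34 J·s) / (2 × 2.240e-08 m)
Δp_min = 2.354e-27 kg·m/s

A wave packet cannot have both a well-defined position and well-defined momentum.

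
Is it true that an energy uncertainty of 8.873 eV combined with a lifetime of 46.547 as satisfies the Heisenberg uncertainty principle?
Yes, it satisfies the uncertainty relation.

Calculate the product ΔEΔt:
ΔE = 8.873 eV = 1.422e-18 J
ΔEΔt = (1.422e-18 J) × (4.655e-17 s)
ΔEΔt = 6.617e-35 J·s

Compare to the minimum allowed value ℏ/2:
ℏ/2 = 5.273e-35 J·s

Since ΔEΔt = 6.617e-35 J·s ≥ 5.273e-35 J·s = ℏ/2,
this satisfies the uncertainty relation.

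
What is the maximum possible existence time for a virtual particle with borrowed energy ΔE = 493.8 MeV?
6.665 × 10^-25 s

Using the energy-time uncertainty principle:
ΔEΔt ≥ ℏ/2

For a virtual particle borrowing energy ΔE, the maximum lifetime is:
Δt_max = ℏ/(2ΔE)

Converting energy:
ΔE = 493.8 MeV = 7.912e-11 J

Δt_max = (1.055e-34 J·s) / (2 × 7.912e-11 J)
Δt_max = 6.665e-25 s = 6.665 × 10^-25 s

Virtual particles with higher borrowed energy exist for shorter times.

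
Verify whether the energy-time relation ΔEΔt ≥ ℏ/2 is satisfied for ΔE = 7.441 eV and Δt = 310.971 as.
Yes, it satisfies the uncertainty relation.

Calculate the product ΔEΔt:
ΔE = 7.441 eV = 1.192e-18 J
ΔEΔt = (1.192e-18 J) × (3.110e-16 s)
ΔEΔt = 3.707e-34 J·s

Compare to the minimum allowed value ℏ/2:
ℏ/2 = 5.273e-35 J·s

Since ΔEΔt = 3.707e-34 J·s ≥ 5.273e-35 J·s = ℏ/2,
this satisfies the uncertainty relation.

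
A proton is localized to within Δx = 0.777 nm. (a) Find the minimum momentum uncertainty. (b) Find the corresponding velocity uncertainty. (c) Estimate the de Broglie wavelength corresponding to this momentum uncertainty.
(a) Δp_min = 6.786 × 10^-26 kg·m/s
(b) Δv_min = 40.572 m/s
(c) λ_dB = 9.764 nm

Step-by-step:

(a) From the uncertainty principle:
Δp_min = ℏ/(2Δx) = (1.055e-34 J·s)/(2 × 7.770e-10 m) = 6.786e-26 kg·m/s

(b) The velocity uncertainty:
Δv = Δp/m = (6.786e-26 kg·m/s)/(1.673e-27 kg) = 4.057e+01 m/s = 40.572 m/s

(c) The de Broglie wavelength for this momentum:
λ = h/p = (6.626e-34 J·s)/(6.786e-26 kg·m/s) = 9.764e-09 m = 9.764 nm

Note: The de Broglie wavelength is comparable to the localization size, as expected from wave-particle duality.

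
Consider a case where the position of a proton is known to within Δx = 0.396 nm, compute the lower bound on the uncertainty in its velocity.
79.607 m/s

Using the Heisenberg uncertainty principle and Δp = mΔv:
ΔxΔp ≥ ℏ/2
Δx(mΔv) ≥ ℏ/2

The minimum uncertainty in velocity is:
Δv_min = ℏ/(2mΔx)
Δv_min = (1.055e-34 J·s) / (2 × 1.673e-27 kg × 3.960e-10 m)
Δv_min = 7.961e+01 m/s = 79.607 m/s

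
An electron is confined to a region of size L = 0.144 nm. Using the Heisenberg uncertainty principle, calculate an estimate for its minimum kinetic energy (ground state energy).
459.344 meV

Using the uncertainty principle to estimate ground state energy:

1. The position uncertainty is approximately the confinement size:
   Δx ≈ L = 1.440e-10 m

2. From ΔxΔp ≥ ℏ/2, the minimum momentum uncertainty is:
   Δp ≈ ℏ/(2L) = 3.662e-25 kg·m/s

3. The kinetic energy is approximately:
   KE ≈ (Δp)²/(2m) = (3.662e-25)²/(2 × 9.109e-31 kg)
   KE ≈ 7.360e-20 J = 459.344 meV

This is an order-of-magnitude estimate of the ground state energy.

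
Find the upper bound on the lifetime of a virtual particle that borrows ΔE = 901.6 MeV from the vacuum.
3.650 × 10^-25 s

Using the energy-time uncertainty principle:
ΔEΔt ≥ ℏ/2

For a virtual particle borrowing energy ΔE, the maximum lifetime is:
Δt_max = ℏ/(2ΔE)

Converting energy:
ΔE = 901.6 MeV = 1.445e-10 J

Δt_max = (1.055e-34 J·s) / (2 × 1.445e-10 J)
Δt_max = 3.650e-25 s = 3.650 × 10^-25 s

Virtual particles with higher borrowed energy exist for shorter times.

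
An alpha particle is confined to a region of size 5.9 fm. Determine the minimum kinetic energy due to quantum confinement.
37.512 keV

Using the uncertainty principle:

1. Position uncertainty: Δx ≈ 5.900e-15 m
2. Minimum momentum uncertainty: Δp = ℏ/(2Δx) = 8.937e-21 kg·m/s
3. Minimum kinetic energy:
   KE = (Δp)²/(2m) = (8.937e-21)²/(2 × 6.645e-27 kg)
   KE = 6.010e-15 J = 37.512 keV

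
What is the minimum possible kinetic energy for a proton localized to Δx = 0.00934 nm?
59.465 meV

Localizing a particle requires giving it sufficient momentum uncertainty:

1. From uncertainty principle: Δp ≥ ℏ/(2Δx)
   Δp_min = (1.055e-34 J·s) / (2 × 9.340e-12 m)
   Δp_min = 5.645e-24 kg·m/s

2. This momentum uncertainty corresponds to kinetic energy:
   KE ≈ (Δp)²/(2m) = (5.645e-24)²/(2 × 1.673e-27 kg)
   KE = 9.527e-21 J = 59.465 meV

Tighter localization requires more energy.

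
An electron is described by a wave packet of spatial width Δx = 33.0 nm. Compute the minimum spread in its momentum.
1.598 × 10^-27 kg·m/s

For a wave packet, the spatial width Δx and momentum spread Δp are related by the uncertainty principle:
ΔxΔp ≥ ℏ/2

The minimum momentum spread is:
Δp_min = ℏ/(2Δx)
Δp_min = (1.055e-34 J·s) / (2 × 3.300e-08 m)
Δp_min = 1.598e-27 kg·m/s

A wave packet cannot have both a well-defined position and well-defined momentum.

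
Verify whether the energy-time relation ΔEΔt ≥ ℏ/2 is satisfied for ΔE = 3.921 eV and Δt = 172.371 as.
Yes, it satisfies the uncertainty relation.

Calculate the product ΔEΔt:
ΔE = 3.921 eV = 6.282e-19 J
ΔEΔt = (6.282e-19 J) × (1.724e-16 s)
ΔEΔt = 1.083e-34 J·s

Compare to the minimum allowed value ℏ/2:
ℏ/2 = 5.273e-35 J·s

Since ΔEΔt = 1.083e-34 J·s ≥ 5.273e-35 J·s = ℏ/2,
this satisfies the uncertainty relation.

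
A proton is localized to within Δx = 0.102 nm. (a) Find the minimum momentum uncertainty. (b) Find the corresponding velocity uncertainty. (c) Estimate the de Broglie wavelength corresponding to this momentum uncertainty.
(a) Δp_min = 5.169 × 10^-25 kg·m/s
(b) Δv_min = 309.064 m/s
(c) λ_dB = 1.282 nm

Step-by-step:

(a) From the uncertainty principle:
Δp_min = ℏ/(2Δx) = (1.055e-34 J·s)/(2 × 1.020e-10 m) = 5.169e-25 kg·m/s

(b) The velocity uncertainty:
Δv = Δp/m = (5.169e-25 kg·m/s)/(1.673e-27 kg) = 3.091e+02 m/s = 309.064 m/s

(c) The de Broglie wavelength for this momentum:
λ = h/p = (6.626e-34 J·s)/(5.169e-25 kg·m/s) = 1.282e-09 m = 1.282 nm

Note: The de Broglie wavelength is comparable to the localization size, as expected from wave-particle duality.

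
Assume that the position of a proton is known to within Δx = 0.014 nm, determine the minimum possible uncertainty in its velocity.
2.252 km/s

Using the Heisenberg uncertainty principle and Δp = mΔv:
ΔxΔp ≥ ℏ/2
Δx(mΔv) ≥ ℏ/2

The minimum uncertainty in velocity is:
Δv_min = ℏ/(2mΔx)
Δv_min = (1.055e-34 J·s) / (2 × 1.673e-27 kg × 1.400e-11 m)
Δv_min = 2.252e+03 m/s = 2.252 km/s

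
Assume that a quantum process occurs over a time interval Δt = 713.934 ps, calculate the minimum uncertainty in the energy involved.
460.975 neV

Using the energy-time uncertainty principle:
ΔEΔt ≥ ℏ/2

The minimum uncertainty in energy is:
ΔE_min = ℏ/(2Δt)
ΔE_min = (1.055e-34 J·s) / (2 × 7.139e-10 s)
ΔE_min = 7.386e-26 J = 460.975 neV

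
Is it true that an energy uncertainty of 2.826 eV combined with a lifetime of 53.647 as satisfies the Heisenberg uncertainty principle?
No, it violates the uncertainty relation.

Calculate the product ΔEΔt:
ΔE = 2.826 eV = 4.528e-19 J
ΔEΔt = (4.528e-19 J) × (5.365e-17 s)
ΔEΔt = 2.429e-35 J·s

Compare to the minimum allowed value ℏ/2:
ℏ/2 = 5.273e-35 J·s

Since ΔEΔt = 2.429e-35 J·s < 5.273e-35 J·s = ℏ/2,
this violates the uncertainty relation.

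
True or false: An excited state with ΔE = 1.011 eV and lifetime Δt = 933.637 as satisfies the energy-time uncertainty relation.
Yes, it satisfies the uncertainty relation.

Calculate the product ΔEΔt:
ΔE = 1.011 eV = 1.620e-19 J
ΔEΔt = (1.620e-19 J) × (9.336e-16 s)
ΔEΔt = 1.512e-34 J·s

Compare to the minimum allowed value ℏ/2:
ℏ/2 = 5.273e-35 J·s

Since ΔEΔt = 1.512e-34 J·s ≥ 5.273e-35 J·s = ℏ/2,
this satisfies the uncertainty relation.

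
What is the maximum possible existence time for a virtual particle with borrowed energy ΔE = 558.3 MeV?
5.895 × 10^-25 s

Using the energy-time uncertainty principle:
ΔEΔt ≥ ℏ/2

For a virtual particle borrowing energy ΔE, the maximum lifetime is:
Δt_max = ℏ/(2ΔE)

Converting energy:
ΔE = 558.3 MeV = 8.945e-11 J

Δt_max = (1.055e-34 J·s) / (2 × 8.945e-11 J)
Δt_max = 5.895e-25 s = 5.895 × 10^-25 s

Virtual particles with higher borrowed energy exist for shorter times.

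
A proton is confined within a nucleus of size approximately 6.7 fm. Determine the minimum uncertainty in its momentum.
7.870 × 10^-21 kg·m/s

Using the Heisenberg uncertainty principle:
ΔxΔp ≥ ℏ/2

With Δx ≈ L = 6.700e-15 m (the confinement size):
Δp_min = ℏ/(2Δx)
Δp_min = (1.055e-34 J·s) / (2 × 6.700e-15 m)
Δp_min = 7.870e-21 kg·m/s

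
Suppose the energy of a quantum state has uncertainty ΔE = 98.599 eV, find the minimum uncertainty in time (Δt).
3.338 as

Using the energy-time uncertainty principle:
ΔEΔt ≥ ℏ/2

The minimum uncertainty in time is:
Δt_min = ℏ/(2ΔE)
Δt_min = (1.055e-34 J·s) / (2 × 1.580e-17 J)
Δt_min = 3.338e-18 s = 3.338 as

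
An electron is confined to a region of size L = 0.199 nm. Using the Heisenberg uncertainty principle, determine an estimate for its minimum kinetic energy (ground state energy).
240.523 meV

Using the uncertainty principle to estimate ground state energy:

1. The position uncertainty is approximately the confinement size:
   Δx ≈ L = 1.990e-10 m

2. From ΔxΔp ≥ ℏ/2, the minimum momentum uncertainty is:
   Δp ≈ ℏ/(2L) = 2.650e-25 kg·m/s

3. The kinetic energy is approximately:
   KE ≈ (Δp)²/(2m) = (2.650e-25)²/(2 × 9.109e-31 kg)
   KE ≈ 3.854e-20 J = 240.523 meV

This is an order-of-magnitude estimate of the ground state energy.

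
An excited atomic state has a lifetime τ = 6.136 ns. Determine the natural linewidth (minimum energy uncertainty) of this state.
53.635 neV

Using the energy-time uncertainty principle:
ΔEΔt ≥ ℏ/2

The lifetime τ represents the time uncertainty Δt.
The natural linewidth (minimum energy uncertainty) is:

ΔE = ℏ/(2τ)
ΔE = (1.055e-34 J·s) / (2 × 6.136e-09 s)
ΔE = 8.593e-27 J = 53.635 neV

This natural linewidth limits the precision of spectroscopic measurements.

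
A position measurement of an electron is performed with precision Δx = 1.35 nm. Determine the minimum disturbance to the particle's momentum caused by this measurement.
3.906 × 10^-26 kg·m/s

The uncertainty principle implies that measuring position disturbs momentum:
ΔxΔp ≥ ℏ/2

When we measure position with precision Δx, we necessarily introduce a momentum uncertainty:
Δp ≥ ℏ/(2Δx)
Δp_min = (1.055e-34 J·s) / (2 × 1.350e-09 m)
Δp_min = 3.906e-26 kg·m/s

The more precisely we measure position, the greater the momentum disturbance.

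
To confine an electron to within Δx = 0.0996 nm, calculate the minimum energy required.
960.161 meV

Localizing a particle requires giving it sufficient momentum uncertainty:

1. From uncertainty principle: Δp ≥ ℏ/(2Δx)
   Δp_min = (1.055e-34 J·s) / (2 × 9.960e-11 m)
   Δp_min = 5.294e-25 kg·m/s

2. This momentum uncertainty corresponds to kinetic energy:
   KE ≈ (Δp)²/(2m) = (5.294e-25)²/(2 × 9.109e-31 kg)
   KE = 1.538e-19 J = 960.161 meV

Tighter localization requires more energy.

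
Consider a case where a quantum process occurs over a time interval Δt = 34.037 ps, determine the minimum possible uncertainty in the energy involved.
9.669 μeV

Using the energy-time uncertainty principle:
ΔEΔt ≥ ℏ/2

The minimum uncertainty in energy is:
ΔE_min = ℏ/(2Δt)
ΔE_min = (1.055e-34 J·s) / (2 × 3.404e-11 s)
ΔE_min = 1.549e-24 J = 9.669 μeV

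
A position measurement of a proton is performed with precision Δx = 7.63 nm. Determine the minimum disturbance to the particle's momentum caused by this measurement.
6.911 × 10^-27 kg·m/s

The uncertainty principle implies that measuring position disturbs momentum:
ΔxΔp ≥ ℏ/2

When we measure position with precision Δx, we necessarily introduce a momentum uncertainty:
Δp ≥ ℏ/(2Δx)
Δp_min = (1.055e-34 J·s) / (2 × 7.630e-09 m)
Δp_min = 6.911e-27 kg·m/s

The more precisely we measure position, the greater the momentum disturbance.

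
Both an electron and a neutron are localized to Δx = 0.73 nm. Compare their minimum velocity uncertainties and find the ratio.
The electron has the larger minimum velocity uncertainty, by a ratio of 1838.7.

For both particles, Δp_min = ℏ/(2Δx) = 7.223e-26 kg·m/s (same for both).

The velocity uncertainty is Δv = Δp/m:
- electron: Δv = 7.223e-26 / 9.109e-31 = 7.929e+04 m/s = 79.293 km/s
- neutron: Δv = 7.223e-26 / 1.675e-27 = 4.312e+01 m/s = 43.125 m/s

Ratio: 7.929e+04 / 4.312e+01 = 1838.7

The lighter particle has larger velocity uncertainty because Δv ∝ 1/m.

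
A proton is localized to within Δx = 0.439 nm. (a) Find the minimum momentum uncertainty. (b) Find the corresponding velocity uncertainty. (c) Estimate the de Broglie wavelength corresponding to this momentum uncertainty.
(a) Δp_min = 1.201 × 10^-25 kg·m/s
(b) Δv_min = 71.810 m/s
(c) λ_dB = 5.517 nm

Step-by-step:

(a) From the uncertainty principle:
Δp_min = ℏ/(2Δx) = (1.055e-34 J·s)/(2 × 4.390e-10 m) = 1.201e-25 kg·m/s

(b) The velocity uncertainty:
Δv = Δp/m = (1.201e-25 kg·m/s)/(1.673e-27 kg) = 7.181e+01 m/s = 71.810 m/s

(c) The de Broglie wavelength for this momentum:
λ = h/p = (6.626e-34 J·s)/(1.201e-25 kg·m/s) = 5.517e-09 m = 5.517 nm

Note: The de Broglie wavelength is comparable to the localization size, as expected from wave-particle duality.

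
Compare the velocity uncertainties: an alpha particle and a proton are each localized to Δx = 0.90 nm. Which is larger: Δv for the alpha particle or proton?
The proton has the larger minimum velocity uncertainty, by a ratio of 4.0.

For both particles, Δp_min = ℏ/(2Δx) = 5.859e-26 kg·m/s (same for both).

The velocity uncertainty is Δv = Δp/m:
- alpha particle: Δv = 5.859e-26 / 6.645e-27 = 8.817e+00 m/s = 8.817 m/s
- proton: Δv = 5.859e-26 / 1.673e-27 = 3.503e+01 m/s = 35.027 m/s

Ratio: 3.503e+01 / 8.817e+00 = 4.0

The lighter particle has larger velocity uncertainty because Δv ∝ 1/m.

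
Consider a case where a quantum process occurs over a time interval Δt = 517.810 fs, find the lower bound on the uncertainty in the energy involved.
635.573 μeV

Using the energy-time uncertainty principle:
ΔEΔt ≥ ℏ/2

The minimum uncertainty in energy is:
ΔE_min = ℏ/(2Δt)
ΔE_min = (1.055e-34 J·s) / (2 × 5.178e-13 s)
ΔE_min = 1.018e-22 J = 635.573 μeV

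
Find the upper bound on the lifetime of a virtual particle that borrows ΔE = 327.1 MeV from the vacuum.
1.006 ys

Using the energy-time uncertainty principle:
ΔEΔt ≥ ℏ/2

For a virtual particle borrowing energy ΔE, the maximum lifetime is:
Δt_max = ℏ/(2ΔE)

Converting energy:
ΔE = 327.1 MeV = 5.241e-11 J

Δt_max = (1.055e-34 J·s) / (2 × 5.241e-11 J)
Δt_max = 1.006e-24 s = 1.006 ys

Virtual particles with higher borrowed energy exist for shorter times.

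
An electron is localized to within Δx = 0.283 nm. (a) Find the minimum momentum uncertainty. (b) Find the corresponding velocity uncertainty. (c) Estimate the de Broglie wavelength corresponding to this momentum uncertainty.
(a) Δp_min = 1.863 × 10^-25 kg·m/s
(b) Δv_min = 204.536 km/s
(c) λ_dB = 3.556 nm

Step-by-step:

(a) From the uncertainty principle:
Δp_min = ℏ/(2Δx) = (1.055e-34 J·s)/(2 × 2.830e-10 m) = 1.863e-25 kg·m/s

(b) The velocity uncertainty:
Δv = Δp/m = (1.863e-25 kg·m/s)/(9.109e-31 kg) = 2.045e+05 m/s = 204.536 km/s

(c) The de Broglie wavelength for this momentum:
λ = h/p = (6.626e-34 J·s)/(1.863e-25 kg·m/s) = 3.556e-09 m = 3.556 nm

Note: The de Broglie wavelength is comparable to the localization size, as expected from wave-particle duality.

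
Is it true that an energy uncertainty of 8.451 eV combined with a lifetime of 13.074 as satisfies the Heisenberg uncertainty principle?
No, it violates the uncertainty relation.

Calculate the product ΔEΔt:
ΔE = 8.451 eV = 1.354e-18 J
ΔEΔt = (1.354e-18 J) × (1.307e-17 s)
ΔEΔt = 1.770e-35 J·s

Compare to the minimum allowed value ℏ/2:
ℏ/2 = 5.273e-35 J·s

Since ΔEΔt = 1.770e-35 J·s < 5.273e-35 J·s = ℏ/2,
this violates the uncertainty relation.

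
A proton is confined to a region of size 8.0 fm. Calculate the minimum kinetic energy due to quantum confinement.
81.054 keV

Using the uncertainty principle:

1. Position uncertainty: Δx ≈ 8.000e-15 m
2. Minimum momentum uncertainty: Δp = ℏ/(2Δx) = 6.591e-21 kg·m/s
3. Minimum kinetic energy:
   KE = (Δp)²/(2m) = (6.591e-21)²/(2 × 1.673e-27 kg)
   KE = 1.299e-14 J = 81.054 keV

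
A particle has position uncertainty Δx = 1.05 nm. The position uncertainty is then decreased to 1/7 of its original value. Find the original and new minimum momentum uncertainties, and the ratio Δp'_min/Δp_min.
Original Δp_min = 5.022 × 10^-26 kg·m/s; new Δp'_min = 3.515 × 10^-25 kg·m/s; ratio Δp'_min/Δp_min = 7.

From the uncertainty principle ΔxΔp ≥ ℏ/2, the minimum momentum uncertainty is Δp_min = ℏ/(2Δx).

Original (Δx = 1.05 nm = 1.050e-09 m):
Δp_min = (1.055e-34 J·s)/(2 × 1.050e-09 m) = 5.022e-26 kg·m/s

When Δx → (1/7)Δx:
Δp'_min = ℏ/(2 × (1/7)Δx) = 7 × ℏ/(2Δx) = 7 × Δp_min
Δp'_min = 7 × 5.022e-26 kg·m/s = 3.515e-25 kg·m/s

Since Δp_min ∝ 1/Δx, when Δx is decreased to 1/7 of its original value, Δp_min increases to 7 times its original value.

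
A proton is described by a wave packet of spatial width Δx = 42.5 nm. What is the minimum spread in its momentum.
1.241 × 10^-27 kg·m/s

For a wave packet, the spatial width Δx and momentum spread Δp are related by the uncertainty principle:
ΔxΔp ≥ ℏ/2

The minimum momentum spread is:
Δp_min = ℏ/(2Δx)
Δp_min = (1.055e-34 J·s) / (2 × 4.250e-08 m)
Δp_min = 1.241e-27 kg·m/s

A wave packet cannot have both a well-defined position and well-defined momentum.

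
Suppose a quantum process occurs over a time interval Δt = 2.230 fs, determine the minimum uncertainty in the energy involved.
147.581 meV

Using the energy-time uncertainty principle:
ΔEΔt ≥ ℏ/2

The minimum uncertainty in energy is:
ΔE_min = ℏ/(2Δt)
ΔE_min = (1.055e-34 J·s) / (2 × 2.230e-15 s)
ΔE_min = 2.365e-20 J = 147.581 meV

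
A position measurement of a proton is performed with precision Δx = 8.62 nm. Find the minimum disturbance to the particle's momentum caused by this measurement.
6.117 × 10^-27 kg·m/s

The uncertainty principle implies that measuring position disturbs momentum:
ΔxΔp ≥ ℏ/2

When we measure position with precision Δx, we necessarily introduce a momentum uncertainty:
Δp ≥ ℏ/(2Δx)
Δp_min = (1.055e-34 J·s) / (2 × 8.620e-09 m)
Δp_min = 6.117e-27 kg·m/s

The more precisely we measure position, the greater the momentum disturbance.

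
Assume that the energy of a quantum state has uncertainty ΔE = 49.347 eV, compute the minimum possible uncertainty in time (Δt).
6.669 as

Using the energy-time uncertainty principle:
ΔEΔt ≥ ℏ/2

The minimum uncertainty in time is:
Δt_min = ℏ/(2ΔE)
Δt_min = (1.055e-34 J·s) / (2 × 7.906e-18 J)
Δt_min = 6.669e-18 s = 6.669 as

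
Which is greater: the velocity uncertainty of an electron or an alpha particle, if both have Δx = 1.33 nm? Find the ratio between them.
The electron has the larger minimum velocity uncertainty, by a ratio of 7294.3.

For both particles, Δp_min = ℏ/(2Δx) = 3.965e-26 kg·m/s (same for both).

The velocity uncertainty is Δv = Δp/m:
- electron: Δv = 3.965e-26 / 9.109e-31 = 4.352e+04 m/s = 43.522 km/s
- alpha particle: Δv = 3.965e-26 / 6.645e-27 = 5.967e+00 m/s = 5.967 m/s

Ratio: 4.352e+04 / 5.967e+00 = 7294.3

The lighter particle has larger velocity uncertainty because Δv ∝ 1/m.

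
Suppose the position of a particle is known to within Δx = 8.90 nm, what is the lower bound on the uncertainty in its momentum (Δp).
5.925 × 10^-27 kg·m/s

Using the Heisenberg uncertainty principle:
ΔxΔp ≥ ℏ/2

The minimum uncertainty in momentum is:
Δp_min = ℏ/(2Δx)
Δp_min = (1.055e-34 J·s) / (2 × 8.900e-09 m)
Δp_min = 5.925e-27 kg·m/s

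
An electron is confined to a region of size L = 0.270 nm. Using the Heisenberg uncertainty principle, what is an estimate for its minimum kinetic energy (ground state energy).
130.658 meV

Using the uncertainty principle to estimate ground state energy:

1. The position uncertainty is approximately the confinement size:
   Δx ≈ L = 2.700e-10 m

2. From ΔxΔp ≥ ℏ/2, the minimum momentum uncertainty is:
   Δp ≈ ℏ/(2L) = 1.953e-25 kg·m/s

3. The kinetic energy is approximately:
   KE ≈ (Δp)²/(2m) = (1.953e-25)²/(2 × 9.109e-31 kg)
   KE ≈ 2.093e-20 J = 130.658 meV

This is an order-of-magnitude estimate of the ground state energy.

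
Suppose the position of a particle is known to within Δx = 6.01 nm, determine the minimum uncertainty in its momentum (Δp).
8.773 × 10^-27 kg·m/s

Using the Heisenberg uncertainty principle:
ΔxΔp ≥ ℏ/2

The minimum uncertainty in momentum is:
Δp_min = ℏ/(2Δx)
Δp_min = (1.055e-34 J·s) / (2 × 6.010e-09 m)
Δp_min = 8.773e-27 kg·m/s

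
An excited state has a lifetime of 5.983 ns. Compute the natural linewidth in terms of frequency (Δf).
13.301 MHz

Using the energy-time uncertainty principle and E = hf:
ΔEΔt ≥ ℏ/2
hΔf·Δt ≥ ℏ/2

The minimum frequency uncertainty is:
Δf = ℏ/(2hτ) = 1/(4πτ)
Δf = 1/(4π × 5.983e-09 s)
Δf = 1.330e+07 Hz = 13.301 MHz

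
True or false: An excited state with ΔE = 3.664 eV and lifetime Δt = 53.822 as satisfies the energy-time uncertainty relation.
No, it violates the uncertainty relation.

Calculate the product ΔEΔt:
ΔE = 3.664 eV = 5.870e-19 J
ΔEΔt = (5.870e-19 J) × (5.382e-17 s)
ΔEΔt = 3.160e-35 J·s

Compare to the minimum allowed value ℏ/2:
ℏ/2 = 5.273e-35 J·s

Since ΔEΔt = 3.160e-35 J·s < 5.273e-35 J·s = ℏ/2,
this violates the uncertainty relation.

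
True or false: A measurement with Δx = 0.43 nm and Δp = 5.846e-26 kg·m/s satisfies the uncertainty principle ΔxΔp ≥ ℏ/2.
No, it violates the uncertainty principle (impossible measurement).

Calculate the product ΔxΔp:
ΔxΔp = (4.300e-10 m) × (5.846e-26 kg·m/s)
ΔxΔp = 2.514e-35 J·s

Compare to the minimum allowed value ℏ/2:
ℏ/2 = 5.273e-35 J·s

Since ΔxΔp = 2.514e-35 J·s < 5.273e-35 J·s = ℏ/2,
the measurement violates the uncertainty principle.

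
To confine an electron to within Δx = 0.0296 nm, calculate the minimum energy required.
10.871 eV

Localizing a particle requires giving it sufficient momentum uncertainty:

1. From uncertainty principle: Δp ≥ ℏ/(2Δx)
   Δp_min = (1.055e-34 J·s) / (2 × 2.960e-11 m)
   Δp_min = 1.781e-24 kg·m/s

2. This momentum uncertainty corresponds to kinetic energy:
   KE ≈ (Δp)²/(2m) = (1.781e-24)²/(2 × 9.109e-31 kg)
   KE = 1.742e-18 J = 10.871 eV

Tighter localization requires more energy.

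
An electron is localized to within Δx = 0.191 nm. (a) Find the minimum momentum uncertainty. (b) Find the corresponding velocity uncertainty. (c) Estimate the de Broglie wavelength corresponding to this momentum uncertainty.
(a) Δp_min = 2.761 × 10^-25 kg·m/s
(b) Δv_min = 303.057 km/s
(c) λ_dB = 2.400 nm

Step-by-step:

(a) From the uncertainty principle:
Δp_min = ℏ/(2Δx) = (1.055e-34 J·s)/(2 × 1.910e-10 m) = 2.761e-25 kg·m/s

(b) The velocity uncertainty:
Δv = Δp/m = (2.761e-25 kg·m/s)/(9.109e-31 kg) = 3.031e+05 m/s = 303.057 km/s

(c) The de Broglie wavelength for this momentum:
λ = h/p = (6.626e-34 J·s)/(2.761e-25 kg·m/s) = 2.400e-09 m = 2.400 nm

Note: The de Broglie wavelength is comparable to the localization size, as expected from wave-particle duality.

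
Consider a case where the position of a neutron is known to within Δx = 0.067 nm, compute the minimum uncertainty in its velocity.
469.867 m/s

Using the Heisenberg uncertainty principle and Δp = mΔv:
ΔxΔp ≥ ℏ/2
Δx(mΔv) ≥ ℏ/2

The minimum uncertainty in velocity is:
Δv_min = ℏ/(2mΔx)
Δv_min = (1.055e-34 J·s) / (2 × 1.675e-27 kg × 6.700e-11 m)
Δv_min = 4.699e+02 m/s = 469.867 m/s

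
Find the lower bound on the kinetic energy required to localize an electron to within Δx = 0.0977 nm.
997.870 meV

Localizing a particle requires giving it sufficient momentum uncertainty:

1. From uncertainty principle: Δp ≥ ℏ/(2Δx)
   Δp_min = (1.055e-34 J·s) / (2 × 9.770e-11 m)
   Δp_min = 5.397e-25 kg·m/s

2. This momentum uncertainty corresponds to kinetic energy:
   KE ≈ (Δp)²/(2m) = (5.397e-25)²/(2 × 9.109e-31 kg)
   KE = 1.599e-19 J = 997.870 meV

Tighter localization requires more energy.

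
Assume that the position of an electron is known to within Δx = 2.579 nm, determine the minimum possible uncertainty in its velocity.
22.444 km/s

Using the Heisenberg uncertainty principle and Δp = mΔv:
ΔxΔp ≥ ℏ/2
Δx(mΔv) ≥ ℏ/2

The minimum uncertainty in velocity is:
Δv_min = ℏ/(2mΔx)
Δv_min = (1.055e-34 J·s) / (2 × 9.109e-31 kg × 2.579e-09 m)
Δv_min = 2.244e+04 m/s = 22.444 km/s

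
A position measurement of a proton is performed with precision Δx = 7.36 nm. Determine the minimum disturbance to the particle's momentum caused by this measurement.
7.164 × 10^-27 kg·m/s

The uncertainty principle implies that measuring position disturbs momentum:
ΔxΔp ≥ ℏ/2

When we measure position with precision Δx, we necessarily introduce a momentum uncertainty:
Δp ≥ ℏ/(2Δx)
Δp_min = (1.055e-34 J·s) / (2 × 7.360e-09 m)
Δp_min = 7.164e-27 kg·m/s

The more precisely we measure position, the greater the momentum disturbance.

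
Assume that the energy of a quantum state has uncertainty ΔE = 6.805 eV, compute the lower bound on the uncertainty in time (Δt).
48.362 as

Using the energy-time uncertainty principle:
ΔEΔt ≥ ℏ/2

The minimum uncertainty in time is:
Δt_min = ℏ/(2ΔE)
Δt_min = (1.055e-34 J·s) / (2 × 1.090e-18 J)
Δt_min = 4.836e-17 s = 48.362 as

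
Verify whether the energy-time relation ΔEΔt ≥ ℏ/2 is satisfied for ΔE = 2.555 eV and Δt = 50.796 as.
No, it violates the uncertainty relation.

Calculate the product ΔEΔt:
ΔE = 2.555 eV = 4.094e-19 J
ΔEΔt = (4.094e-19 J) × (5.080e-17 s)
ΔEΔt = 2.079e-35 J·s

Compare to the minimum allowed value ℏ/2:
ℏ/2 = 5.273e-35 J·s

Since ΔEΔt = 2.079e-35 J·s < 5.273e-35 J·s = ℏ/2,
this violates the uncertainty relation.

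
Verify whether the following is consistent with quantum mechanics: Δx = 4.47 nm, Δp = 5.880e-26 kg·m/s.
Yes, it satisfies the uncertainty principle.

Calculate the product ΔxΔp:
ΔxΔp = (4.470e-09 m) × (5.880e-26 kg·m/s)
ΔxΔp = 2.628e-34 J·s

Compare to the minimum allowed value ℏ/2:
ℏ/2 = 5.273e-35 J·s

Since ΔxΔp = 2.628e-34 J·s ≥ 5.273e-35 J·s = ℏ/2,
the measurement satisfies the uncertainty principle.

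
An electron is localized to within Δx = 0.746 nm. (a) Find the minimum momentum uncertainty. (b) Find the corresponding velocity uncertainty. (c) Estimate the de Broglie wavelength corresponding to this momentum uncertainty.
(a) Δp_min = 7.068 × 10^-26 kg·m/s
(b) Δv_min = 77.592 km/s
(c) λ_dB = 9.375 nm

Step-by-step:

(a) From the uncertainty principle:
Δp_min = ℏ/(2Δx) = (1.055e-34 J·s)/(2 × 7.460e-10 m) = 7.068e-26 kg·m/s

(b) The velocity uncertainty:
Δv = Δp/m = (7.068e-26 kg·m/s)/(9.109e-31 kg) = 7.759e+04 m/s = 77.592 km/s

(c) The de Broglie wavelength for this momentum:
λ = h/p = (6.626e-34 J·s)/(7.068e-26 kg·m/s) = 9.375e-09 m = 9.375 nm

Note: The de Broglie wavelength is comparable to the localization size, as expected from wave-particle duality.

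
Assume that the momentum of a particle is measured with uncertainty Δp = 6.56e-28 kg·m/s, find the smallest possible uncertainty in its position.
80.379 nm

Using the Heisenberg uncertainty principle:
ΔxΔp ≥ ℏ/2

The minimum uncertainty in position is:
Δx_min = ℏ/(2Δp)
Δx_min = (1.055e-34 J·s) / (2 × 6.560e-28 kg·m/s)
Δx_min = 8.038e-08 m = 80.379 nm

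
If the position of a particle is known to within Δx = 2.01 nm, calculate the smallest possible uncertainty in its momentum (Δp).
2.623 × 10^-26 kg·m/s

Using the Heisenberg uncertainty principle:
ΔxΔp ≥ ℏ/2

The minimum uncertainty in momentum is:
Δp_min = ℏ/(2Δx)
Δp_min = (1.055e-34 J·s) / (2 × 2.010e-09 m)
Δp_min = 2.623e-26 kg·m/s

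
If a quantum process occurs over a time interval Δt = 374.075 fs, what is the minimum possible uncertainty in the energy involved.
879.786 μeV

Using the energy-time uncertainty principle:
ΔEΔt ≥ ℏ/2

The minimum uncertainty in energy is:
ΔE_min = ℏ/(2Δt)
ΔE_min = (1.055e-34 J·s) / (2 × 3.741e-13 s)
ΔE_min = 1.410e-22 J = 879.786 μeV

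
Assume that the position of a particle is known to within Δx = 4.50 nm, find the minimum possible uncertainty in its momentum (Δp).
1.172 × 10^-26 kg·m/s

Using the Heisenberg uncertainty principle:
ΔxΔp ≥ ℏ/2

The minimum uncertainty in momentum is:
Δp_min = ℏ/(2Δx)
Δp_min = (1.055e-34 J·s) / (2 × 4.500e-09 m)
Δp_min = 1.172e-26 kg·m/s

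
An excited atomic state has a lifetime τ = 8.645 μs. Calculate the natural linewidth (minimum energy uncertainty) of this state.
38.069 peV

Using the energy-time uncertainty principle:
ΔEΔt ≥ ℏ/2

The lifetime τ represents the time uncertainty Δt.
The natural linewidth (minimum energy uncertainty) is:

ΔE = ℏ/(2τ)
ΔE = (1.055e-34 J·s) / (2 × 8.645e-06 s)
ΔE = 6.099e-30 J = 38.069 peV

This natural linewidth limits the precision of spectroscopic measurements.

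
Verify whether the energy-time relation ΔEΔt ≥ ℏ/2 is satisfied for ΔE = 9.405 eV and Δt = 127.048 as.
Yes, it satisfies the uncertainty relation.

Calculate the product ΔEΔt:
ΔE = 9.405 eV = 1.507e-18 J
ΔEΔt = (1.507e-18 J) × (1.270e-16 s)
ΔEΔt = 1.914e-34 J·s

Compare to the minimum allowed value ℏ/2:
ℏ/2 = 5.273e-35 J·s

Since ΔEΔt = 1.914e-34 J·s ≥ 5.273e-35 J·s = ℏ/2,
this satisfies the uncertainty relation.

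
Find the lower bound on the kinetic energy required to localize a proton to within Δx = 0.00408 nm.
311.626 meV

Localizing a particle requires giving it sufficient momentum uncertainty:

1. From uncertainty principle: Δp ≥ ℏ/(2Δx)
   Δp_min = (1.055e-34 J·s) / (2 × 4.080e-12 m)
   Δp_min = 1.292e-23 kg·m/s

2. This momentum uncertainty corresponds to kinetic energy:
   KE ≈ (Δp)²/(2m) = (1.292e-23)²/(2 × 1.673e-27 kg)
   KE = 4.993e-20 J = 311.626 meV

Tighter localization requires more energy.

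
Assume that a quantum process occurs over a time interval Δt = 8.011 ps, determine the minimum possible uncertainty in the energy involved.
41.082 μeV

Using the energy-time uncertainty principle:
ΔEΔt ≥ ℏ/2

The minimum uncertainty in energy is:
ΔE_min = ℏ/(2Δt)
ΔE_min = (1.055e-34 J·s) / (2 × 8.011e-12 s)
ΔE_min = 6.582e-24 J = 41.082 μeV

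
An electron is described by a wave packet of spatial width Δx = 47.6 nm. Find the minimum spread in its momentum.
1.108 × 10^-27 kg·m/s

For a wave packet, the spatial width Δx and momentum spread Δp are related by the uncertainty principle:
ΔxΔp ≥ ℏ/2

The minimum momentum spread is:
Δp_min = ℏ/(2Δx)
Δp_min = (1.055e-34 J·s) / (2 × 4.760e-08 m)
Δp_min = 1.108e-27 kg·m/s

A wave packet cannot have both a well-defined position and well-defined momentum.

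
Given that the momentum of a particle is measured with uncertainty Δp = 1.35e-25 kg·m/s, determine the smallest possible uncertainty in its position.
390.582 pm

Using the Heisenberg uncertainty principle:
ΔxΔp ≥ ℏ/2

The minimum uncertainty in position is:
Δx_min = ℏ/(2Δp)
Δx_min = (1.055e-34 J·s) / (2 × 1.350e-25 kg·m/s)
Δx_min = 3.906e-10 m = 390.582 pm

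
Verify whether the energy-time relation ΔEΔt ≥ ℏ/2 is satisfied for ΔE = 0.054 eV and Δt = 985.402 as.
No, it violates the uncertainty relation.

Calculate the product ΔEΔt:
ΔE = 0.054 eV = 8.652e-21 J
ΔEΔt = (8.652e-21 J) × (9.854e-16 s)
ΔEΔt = 8.525e-36 J·s

Compare to the minimum allowed value ℏ/2:
ℏ/2 = 5.273e-35 J·s

Since ΔEΔt = 8.525e-36 J·s < 5.273e-35 J·s = ℏ/2,
this violates the uncertainty relation.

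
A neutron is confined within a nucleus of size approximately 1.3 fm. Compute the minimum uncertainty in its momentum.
4.056 × 10^-20 kg·m/s

Using the Heisenberg uncertainty principle:
ΔxΔp ≥ ℏ/2

With Δx ≈ L = 1.300e-15 m (the confinement size):
Δp_min = ℏ/(2Δx)
Δp_min = (1.055e-34 J·s) / (2 × 1.300e-15 m)
Δp_min = 4.056e-20 kg·m/s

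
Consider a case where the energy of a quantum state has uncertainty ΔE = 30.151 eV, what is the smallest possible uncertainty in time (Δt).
10.915 as

Using the energy-time uncertainty principle:
ΔEΔt ≥ ℏ/2

The minimum uncertainty in time is:
Δt_min = ℏ/(2ΔE)
Δt_min = (1.055e-34 J·s) / (2 × 4.831e-18 J)
Δt_min = 1.092e-17 s = 10.915 as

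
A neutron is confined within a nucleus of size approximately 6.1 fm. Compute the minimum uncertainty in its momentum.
8.644 × 10^-21 kg·m/s

Using the Heisenberg uncertainty principle:
ΔxΔp ≥ ℏ/2

With Δx ≈ L = 6.100e-15 m (the confinement size):
Δp_min = ℏ/(2Δx)
Δp_min = (1.055e-34 J·s) / (2 × 6.100e-15 m)
Δp_min = 8.644e-21 kg·m/s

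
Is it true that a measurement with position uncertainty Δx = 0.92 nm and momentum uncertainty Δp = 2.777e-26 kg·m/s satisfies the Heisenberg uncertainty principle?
No, it violates the uncertainty principle (impossible measurement).

Calculate the product ΔxΔp:
ΔxΔp = (9.200e-10 m) × (2.777e-26 kg·m/s)
ΔxΔp = 2.555e-35 J·s

Compare to the minimum allowed value ℏ/2:
ℏ/2 = 5.273e-35 J·s

Since ΔxΔp = 2.555e-35 J·s < 5.273e-35 J·s = ℏ/2,
the measurement violates the uncertainty principle.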